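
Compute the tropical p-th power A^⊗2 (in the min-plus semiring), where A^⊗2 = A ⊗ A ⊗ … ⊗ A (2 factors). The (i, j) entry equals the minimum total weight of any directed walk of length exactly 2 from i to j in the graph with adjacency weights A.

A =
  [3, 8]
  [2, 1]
A^⊗2 =
  [6, 9]
  [3, 2]

Each entry (A^⊗2)_ij equals the minimum over all length-2 walks i = v_0 → v_1 → … → v_2 = j of Σ_t A[v_t][v_{t+1}]. For example, for (i, j) = (0, 1) we minimise over 2 possible intermediate vertex sequences; the minimum is 9, attained along the walk 0 → 1 → 1.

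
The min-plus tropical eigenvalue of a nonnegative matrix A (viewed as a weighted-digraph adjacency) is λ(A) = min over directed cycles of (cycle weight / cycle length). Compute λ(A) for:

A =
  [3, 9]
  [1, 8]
λ(A) = 3

Enumerate directed cycles and compute their means (weight / length). Sample:
  cycle 0 → 0: weight = 3, length = 1, mean = 3/1 ≈ 3.000
  cycle 1 → 1: weight = 8, length = 1, mean = 8/1 ≈ 8.000
  cycle 0 → 1 → 0: weight = 10, length = 2, mean = 10/2 ≈ 5.000
  cycle 1 → 0 → 1: weight = 10, length = 2, mean = 10/2 ≈ 5.000
Minimum mean = 3.000, attained e.g. along the cycle 0 → 0 with weight 3 and length 1. So λ(A) = 3/1 = 3.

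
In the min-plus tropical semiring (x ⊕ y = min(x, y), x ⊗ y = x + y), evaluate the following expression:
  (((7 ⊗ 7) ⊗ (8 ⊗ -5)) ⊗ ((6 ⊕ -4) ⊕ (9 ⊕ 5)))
(((7 ⊗ 7) ⊗ (8 ⊗ -5)) ⊗ ((6 ⊕ -4) ⊕ (9 ⊕ 5))) = 13

Expand innermost to outermost. Recall ⊕ takes the minimum of its arguments and ⊗ takes their sum. Working out the expression (((7 ⊗ 7) ⊗ (8 ⊗ -5)) ⊗ ((6 ⊕ -4) ⊕ (9 ⊕ 5))) gives 13.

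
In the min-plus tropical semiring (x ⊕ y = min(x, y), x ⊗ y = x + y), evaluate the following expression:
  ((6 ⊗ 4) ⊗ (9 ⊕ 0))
((6 ⊗ 4) ⊗ (9 ⊕ 0)) = 10

Expand innermost to outermost. Recall ⊕ takes the minimum of its arguments and ⊗ takes their sum. Working out the expression ((6 ⊗ 4) ⊗ (9 ⊕ 0)) gives 10.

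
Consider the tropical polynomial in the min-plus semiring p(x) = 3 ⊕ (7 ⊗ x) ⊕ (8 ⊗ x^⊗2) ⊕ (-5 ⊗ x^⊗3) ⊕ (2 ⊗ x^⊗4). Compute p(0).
p(0) = -5

A tropical monomial a ⊗ x^⊗i evaluates to a + i · x. Evaluating each term at x = 0:
  Term 0 contributes 3 + 0 · 0 = 3
  Term 1 contributes 7 + 1 · 0 = 7
  Term 2 contributes 8 + 2 · 0 = 8
  Term 3 contributes -5 + 3 · 0 = -5
  Term 4 contributes 2 + 4 · 0 = 2
p(0) = ⊕ of these = min[3, 7, 8, -5, 2] = -5.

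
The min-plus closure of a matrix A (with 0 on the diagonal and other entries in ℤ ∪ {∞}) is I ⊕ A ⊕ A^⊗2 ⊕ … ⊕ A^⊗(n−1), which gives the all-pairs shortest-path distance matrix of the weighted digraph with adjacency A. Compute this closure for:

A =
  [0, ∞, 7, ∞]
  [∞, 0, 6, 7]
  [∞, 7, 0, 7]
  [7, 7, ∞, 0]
Closure =
  [0, 14, 7, 14]
  [14, 0, 6, 7]
  [14, 7, 0, 7]
  [7, 7, 13, 0]

This is the Floyd-Warshall all-pairs shortest-path computation. For each intermediate vertex k = 0, 1, …, 3, update dist[i][j] ← min(dist[i][j], dist[i][k] + dist[k][j]). The final matrix gives, for each (i, j), the minimum total weight of any directed path from i to j (possibly empty when i = j).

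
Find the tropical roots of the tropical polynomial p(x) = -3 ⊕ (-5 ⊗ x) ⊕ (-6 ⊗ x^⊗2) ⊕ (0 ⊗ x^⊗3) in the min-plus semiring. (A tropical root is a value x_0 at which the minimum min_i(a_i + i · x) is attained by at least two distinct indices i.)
Roots: {-6, 1, 2}

Each tropical root is a break point of the lower envelope of the lines y = a_i + i · x (there are 4 lines, with slopes 0, 1, ..., 3). Only the lines that attain the minimum somewhere contribute to roots; other lines are dominated. Here the surviving (envelope) indices are i = 3, i = 2, i = 1, i = 0.
Intersections between consecutive envelope lines give the roots: for adjacent envelope indices i < j the intersection is x = (a_i − a_j) / (j − i). Reading off the sorted break points: {-6, 1, 2}.
Verification: at each break x_0, at least two indices attain the minimum of min_i(a_i + i · x_0).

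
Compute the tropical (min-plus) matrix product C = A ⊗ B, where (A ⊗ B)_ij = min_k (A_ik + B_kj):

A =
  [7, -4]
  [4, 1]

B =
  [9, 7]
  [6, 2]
A ⊗ B =
  [2, -2]
  [7, 3]

Apply the min-plus product entry-by-entry:
  C[0][0] = min over k of (A[0][0] + B[0][0] = 7 + 9 = 16, A[0][1] + B[1][0] = -4 + 6 = 2) = 2 (attained at k = 1)
  C[0][1] = min over k of (A[0][0] + B[0][1] = 7 + 7 = 14, A[0][1] + B[1][1] = -4 + 2 = -2) = -2 (attained at k = 1)
  C[1][0] = min over k of (A[1][0] + B[0][0] = 4 + 9 = 13, A[1][1] + B[1][0] = 1 + 6 = 7) = 7 (attained at k = 1)
  C[1][1] = min over k of (A[1][0] + B[0][1] = 4 + 7 = 11, A[1][1] + B[1][1] = 1 + 2 = 3) = 3 (attained at k = 1)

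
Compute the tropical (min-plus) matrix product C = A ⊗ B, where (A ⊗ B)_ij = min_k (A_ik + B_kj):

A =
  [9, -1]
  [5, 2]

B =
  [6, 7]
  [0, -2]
A ⊗ B =
  [-1, -3]
  [2, 0]

Apply the min-plus product entry-by-entry:
  C[0][0] = min over k of (A[0][0] + B[0][0] = 9 + 6 = 15, A[0][1] + B[1][0] = -1 + 0 = -1) = -1 (attained at k = 1)
  C[0][1] = min over k of (A[0][0] + B[0][1] = 9 + 7 = 16, A[0][1] + B[1][1] = -1 + -2 = -3) = -3 (attained at k = 1)
  C[1][0] = min over k of (A[1][0] + B[0][0] = 5 + 6 = 11, A[1][1] + B[1][0] = 2 + 0 = 2) = 2 (attained at k = 1)
  C[1][1] = min over k of (A[1][0] + B[0][1] = 5 + 7 = 12, A[1][1] + B[1][1] = 2 + -2 = 0) = 0 (attained at k = 1)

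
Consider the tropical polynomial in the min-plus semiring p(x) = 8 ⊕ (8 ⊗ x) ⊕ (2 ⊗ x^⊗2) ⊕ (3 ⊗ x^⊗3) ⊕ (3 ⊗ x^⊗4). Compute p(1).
p(1) = 4

A tropical monomial a ⊗ x^⊗i evaluates to a + i · x. Evaluating each term at x = 1:
  Term 0 contributes 8 + 0 · 1 = 8
  Term 1 contributes 8 + 1 · 1 = 9
  Term 2 contributes 2 + 2 · 1 = 4
  Term 3 contributes 3 + 3 · 1 = 6
  Term 4 contributes 3 + 4 · 1 = 7
p(1) = ⊕ of these = min[8, 9, 4, 6, 7] = 4.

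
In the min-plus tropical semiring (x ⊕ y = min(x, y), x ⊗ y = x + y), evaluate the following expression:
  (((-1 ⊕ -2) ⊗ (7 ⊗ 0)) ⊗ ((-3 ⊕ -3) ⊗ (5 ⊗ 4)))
(((-1 ⊕ -2) ⊗ (7 ⊗ 0)) ⊗ ((-3 ⊕ -3) ⊗ (5 ⊗ 4))) = 11

Expand innermost to outermost. Recall ⊕ takes the minimum of its arguments and ⊗ takes their sum. Working out the expression (((-1 ⊕ -2) ⊗ (7 ⊗ 0)) ⊗ ((-3 ⊕ -3) ⊗ (5 ⊗ 4))) gives 11.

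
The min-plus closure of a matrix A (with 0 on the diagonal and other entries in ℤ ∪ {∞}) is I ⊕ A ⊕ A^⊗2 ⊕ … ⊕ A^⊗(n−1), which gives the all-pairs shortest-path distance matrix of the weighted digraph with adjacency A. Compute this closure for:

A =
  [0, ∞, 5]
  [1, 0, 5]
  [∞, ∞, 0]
Closure =
  [0, ∞, 5]
  [1, 0, 5]
  [∞, ∞, 0]

This is the Floyd-Warshall all-pairs shortest-path computation. For each intermediate vertex k = 0, 1, …, 2, update dist[i][j] ← min(dist[i][j], dist[i][k] + dist[k][j]). The final matrix gives, for each (i, j), the minimum total weight of any directed path from i to j (possibly empty when i = j).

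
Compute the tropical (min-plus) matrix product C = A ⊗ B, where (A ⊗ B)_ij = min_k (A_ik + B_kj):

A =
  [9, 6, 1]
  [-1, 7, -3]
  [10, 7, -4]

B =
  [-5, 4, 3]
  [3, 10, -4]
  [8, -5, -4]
A ⊗ B =
  [4, -4, -3]
  [-6, -8, -7]
  [4, -9, -8]

Apply the min-plus product entry-by-entry:
  C[0][0] = min over k of (A[0][0] + B[0][0] = 9 + -5 = 4, A[0][1] + B[1][0] = 6 + 3 = 9, A[0][2] + B[2][0] = 1 + 8 = 9) = 4 (attained at k = 0)
  C[0][1] = min over k of (A[0][0] + B[0][1] = 9 + 4 = 13, A[0][1] + B[1][1] = 6 + 10 = 16, A[0][2] + B[2][1] = 1 + -5 = -4) = -4 (attained at k = 2)
  C[0][2] = min over k of (A[0][0] + B[0][2] = 9 + 3 = 12, A[0][1] + B[1][2] = 6 + -4 = 2, A[0][2] + B[2][2] = 1 + -4 = -3) = -3 (attained at k = 2)
  C[1][0] = min over k of (A[1][0] + B[0][0] = -1 + -5 = -6, A[1][1] + B[1][0] = 7 + 3 = 10, A[1][2] + B[2][0] = -3 + 8 = 5) = -6 (attained at k = 0)
  C[1][1] = min over k of (A[1][0] + B[0][1] = -1 + 4 = 3, A[1][1] + B[1][1] = 7 + 10 = 17, A[1][2] + B[2][1] = -3 + -5 = -8) = -8 (attained at k = 2)
  C[1][2] = min over k of (A[1][0] + B[0][2] = -1 + 3 = 2, A[1][1] + B[1][2] = 7 + -4 = 3, A[1][2] + B[2][2] = -3 + -4 = -7) = -7 (attained at k = 2)
  C[2][0] = min over k of (A[2][0] + B[0][0] = 10 + -5 = 5, A[2][1] + B[1][0] = 7 + 3 = 10, A[2][2] + B[2][0] = -4 + 8 = 4) = 4 (attained at k = 2)
  C[2][1] = min over k of (A[2][0] + B[0][1] = 10 + 4 = 14, A[2][1] + B[1][1] = 7 + 10 = 17, A[2][2] + B[2][1] = -4 + -5 = -9) = -9 (attained at k = 2)
  C[2][2] = min over k of (A[2][0] + B[0][2] = 10 + 3 = 13, A[2][1] + B[1][2] = 7 + -4 = 3, A[2][2] + B[2][2] = -4 + -4 = -8) = -8 (attained at k = 2)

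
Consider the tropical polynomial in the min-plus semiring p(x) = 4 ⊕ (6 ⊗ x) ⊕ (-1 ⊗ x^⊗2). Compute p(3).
p(3) = 4

A tropical monomial a ⊗ x^⊗i evaluates to a + i · x. Evaluating each term at x = 3:
  Term 0 contributes 4 + 0 · 3 = 4
  Term 1 contributes 6 + 1 · 3 = 9
  Term 2 contributes -1 + 2 · 3 = 5
p(3) = ⊕ of these = min[4, 9, 5] = 4.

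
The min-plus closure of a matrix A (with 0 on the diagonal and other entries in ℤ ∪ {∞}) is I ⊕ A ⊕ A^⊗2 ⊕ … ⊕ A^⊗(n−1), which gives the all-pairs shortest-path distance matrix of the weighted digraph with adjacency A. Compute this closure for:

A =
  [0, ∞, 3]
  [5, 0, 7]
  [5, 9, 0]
Closure =
  [0, 12, 3]
  [5, 0, 7]
  [5, 9, 0]

This is the Floyd-Warshall all-pairs shortest-path computation. For each intermediate vertex k = 0, 1, …, 2, update dist[i][j] ← min(dist[i][j], dist[i][k] + dist[k][j]). The final matrix gives, for each (i, j), the minimum total weight of any directed path from i to j (possibly empty when i = j).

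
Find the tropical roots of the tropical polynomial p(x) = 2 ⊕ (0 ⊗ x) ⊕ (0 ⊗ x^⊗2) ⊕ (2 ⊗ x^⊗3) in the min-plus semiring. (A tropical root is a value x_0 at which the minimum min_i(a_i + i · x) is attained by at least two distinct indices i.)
Roots: {-2, 0, 2}

Each tropical root is a break point of the lower envelope of the lines y = a_i + i · x (there are 4 lines, with slopes 0, 1, ..., 3). Only the lines that attain the minimum somewhere contribute to roots; other lines are dominated. Here the surviving (envelope) indices are i = 3, i = 2, i = 1, i = 0.
Intersections between consecutive envelope lines give the roots: for adjacent envelope indices i < j the intersection is x = (a_i − a_j) / (j − i). Reading off the sorted break points: {-2, 0, 2}.
Verification: at each break x_0, at least two indices attain the minimum of min_i(a_i + i · x_0).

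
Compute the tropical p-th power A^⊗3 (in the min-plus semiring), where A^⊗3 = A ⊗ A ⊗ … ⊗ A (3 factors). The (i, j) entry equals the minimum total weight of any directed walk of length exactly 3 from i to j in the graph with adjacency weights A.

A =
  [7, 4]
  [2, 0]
A^⊗3 =
  [6, 4]
  [2, 0]

Each entry (A^⊗3)_ij equals the minimum over all length-3 walks i = v_0 → v_1 → … → v_3 = j of Σ_t A[v_t][v_{t+1}]. For example, for (i, j) = (0, 1) we minimise over 4 possible intermediate vertex sequences; the minimum is 4, attained along the walk 0 → 1 → 1 → 1.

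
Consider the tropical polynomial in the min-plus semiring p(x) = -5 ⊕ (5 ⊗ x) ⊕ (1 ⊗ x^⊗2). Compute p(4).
p(4) = -5

A tropical monomial a ⊗ x^⊗i evaluates to a + i · x. Evaluating each term at x = 4:
  Term 0 contributes -5 + 0 · 4 = -5
  Term 1 contributes 5 + 1 · 4 = 9
  Term 2 contributes 1 + 2 · 4 = 9
p(4) = ⊕ of these = min[-5, 9, 9] = -5.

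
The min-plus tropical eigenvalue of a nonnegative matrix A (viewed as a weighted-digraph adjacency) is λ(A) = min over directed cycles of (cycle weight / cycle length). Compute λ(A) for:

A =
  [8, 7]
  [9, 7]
λ(A) = 7

Enumerate directed cycles and compute their means (weight / length). Sample:
  cycle 0 → 0: weight = 8, length = 1, mean = 8/1 ≈ 8.000
  cycle 1 → 1: weight = 7, length = 1, mean = 7/1 ≈ 7.000
  cycle 0 → 1 → 0: weight = 16, length = 2, mean = 16/2 ≈ 8.000
  cycle 1 → 0 → 1: weight = 16, length = 2, mean = 16/2 ≈ 8.000
Minimum mean = 7.000, attained e.g. along the cycle 1 → 1 with weight 7 and length 1. So λ(A) = 7/1 = 7.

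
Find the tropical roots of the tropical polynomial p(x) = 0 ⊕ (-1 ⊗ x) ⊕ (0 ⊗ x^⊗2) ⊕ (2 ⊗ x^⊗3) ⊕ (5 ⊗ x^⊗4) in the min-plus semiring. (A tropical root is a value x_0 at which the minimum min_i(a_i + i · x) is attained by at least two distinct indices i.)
Roots: {-3, -2, -1, 1}

Each tropical root is a break point of the lower envelope of the lines y = a_i + i · x (there are 5 lines, with slopes 0, 1, ..., 4). Only the lines that attain the minimum somewhere contribute to roots; other lines are dominated. Here the surviving (envelope) indices are i = 4, i = 3, i = 2, i = 1, i = 0.
Intersections between consecutive envelope lines give the roots: for adjacent envelope indices i < j the intersection is x = (a_i − a_j) / (j − i). Reading off the sorted break points: {-3, -2, -1, 1}.
Verification: at each break x_0, at least two indices attain the minimum of min_i(a_i + i · x_0).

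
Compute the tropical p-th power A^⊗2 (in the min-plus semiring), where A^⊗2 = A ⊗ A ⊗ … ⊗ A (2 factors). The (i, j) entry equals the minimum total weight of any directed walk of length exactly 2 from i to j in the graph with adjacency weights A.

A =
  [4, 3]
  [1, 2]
A^⊗2 =
  [4, 5]
  [3, 4]

Each entry (A^⊗2)_ij equals the minimum over all length-2 walks i = v_0 → v_1 → … → v_2 = j of Σ_t A[v_t][v_{t+1}]. For example, for (i, j) = (0, 1) we minimise over 2 possible intermediate vertex sequences; the minimum is 5, attained along the walk 0 → 1 → 1.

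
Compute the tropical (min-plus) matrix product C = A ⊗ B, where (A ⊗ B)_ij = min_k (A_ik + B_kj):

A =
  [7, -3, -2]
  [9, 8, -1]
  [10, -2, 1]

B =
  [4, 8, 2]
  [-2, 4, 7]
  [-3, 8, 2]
A ⊗ B =
  [-5, 1, 0]
  [-4, 7, 1]
  [-4, 2, 3]

Apply the min-plus product entry-by-entry:
  C[0][0] = min over k of (A[0][0] + B[0][0] = 7 + 4 = 11, A[0][1] + B[1][0] = -3 + -2 = -5, A[0][2] + B[2][0] = -2 + -3 = -5) = -5 (attained at k = 1)
  C[0][1] = min over k of (A[0][0] + B[0][1] = 7 + 8 = 15, A[0][1] + B[1][1] = -3 + 4 = 1, A[0][2] + B[2][1] = -2 + 8 = 6) = 1 (attained at k = 1)
  C[0][2] = min over k of (A[0][0] + B[0][2] = 7 + 2 = 9, A[0][1] + B[1][2] = -3 + 7 = 4, A[0][2] + B[2][2] = -2 + 2 = 0) = 0 (attained at k = 2)
  C[1][0] = min over k of (A[1][0] + B[0][0] = 9 + 4 = 13, A[1][1] + B[1][0] = 8 + -2 = 6, A[1][2] + B[2][0] = -1 + -3 = -4) = -4 (attained at k = 2)
  C[1][1] = min over k of (A[1][0] + B[0][1] = 9 + 8 = 17, A[1][1] + B[1][1] = 8 + 4 = 12, A[1][2] + B[2][1] = -1 + 8 = 7) = 7 (attained at k = 2)
  C[1][2] = min over k of (A[1][0] + B[0][2] = 9 + 2 = 11, A[1][1] + B[1][2] = 8 + 7 = 15, A[1][2] + B[2][2] = -1 + 2 = 1) = 1 (attained at k = 2)
  C[2][0] = min over k of (A[2][0] + B[0][0] = 10 + 4 = 14, A[2][1] + B[1][0] = -2 + -2 = -4, A[2][2] + B[2][0] = 1 + -3 = -2) = -4 (attained at k = 1)
  C[2][1] = min over k of (A[2][0] + B[0][1] = 10 + 8 = 18, A[2][1] + B[1][1] = -2 + 4 = 2, A[2][2] + B[2][1] = 1 + 8 = 9) = 2 (attained at k = 1)
  C[2][2] = min over k of (A[2][0] + B[0][2] = 10 + 2 = 12, A[2][1] + B[1][2] = -2 + 7 = 5, A[2][2] + B[2][2] = 1 + 2 = 3) = 3 (attained at k = 2)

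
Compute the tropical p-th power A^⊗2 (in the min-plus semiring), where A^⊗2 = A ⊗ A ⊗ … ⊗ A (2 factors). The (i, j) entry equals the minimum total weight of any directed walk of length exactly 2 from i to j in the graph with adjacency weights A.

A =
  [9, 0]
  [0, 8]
A^⊗2 =
  [0, 8]
  [8, 0]

Each entry (A^⊗2)_ij equals the minimum over all length-2 walks i = v_0 → v_1 → … → v_2 = j of Σ_t A[v_t][v_{t+1}]. For example, for (i, j) = (0, 1) we minimise over 2 possible intermediate vertex sequences; the minimum is 8, attained along the walk 0 → 1 → 1.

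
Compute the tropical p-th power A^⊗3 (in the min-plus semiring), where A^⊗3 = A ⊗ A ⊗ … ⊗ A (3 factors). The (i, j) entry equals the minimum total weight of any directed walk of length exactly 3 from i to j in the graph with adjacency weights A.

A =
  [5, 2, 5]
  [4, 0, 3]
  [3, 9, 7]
A^⊗3 =
  [6, 2, 5]
  [4, 0, 3]
  [9, 5, 8]

Each entry (A^⊗3)_ij equals the minimum over all length-3 walks i = v_0 → v_1 → … → v_3 = j of Σ_t A[v_t][v_{t+1}]. For example, for (i, j) = (0, 2) we minimise over 9 possible intermediate vertex sequences; the minimum is 5, attained along the walk 0 → 1 → 1 → 2.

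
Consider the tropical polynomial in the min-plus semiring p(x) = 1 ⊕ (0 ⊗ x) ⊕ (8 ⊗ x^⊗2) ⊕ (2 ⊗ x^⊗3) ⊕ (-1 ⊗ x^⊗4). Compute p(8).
p(8) = 1

A tropical monomial a ⊗ x^⊗i evaluates to a + i · x. Evaluating each term at x = 8:
  Term 0 contributes 1 + 0 · 8 = 1
  Term 1 contributes 0 + 1 · 8 = 8
  Term 2 contributes 8 + 2 · 8 = 24
  Term 3 contributes 2 + 3 · 8 = 26
  Term 4 contributes -1 + 4 · 8 = 31
p(8) = ⊕ of these = min[1, 8, 24, 26, 31] = 1.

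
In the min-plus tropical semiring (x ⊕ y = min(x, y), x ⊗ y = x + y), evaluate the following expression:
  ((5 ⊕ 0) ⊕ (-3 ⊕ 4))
((5 ⊕ 0) ⊕ (-3 ⊕ 4)) = -3

Expand innermost to outermost. Recall ⊕ takes the minimum of its arguments and ⊗ takes their sum. Working out the expression ((5 ⊕ 0) ⊕ (-3 ⊕ 4)) gives -3.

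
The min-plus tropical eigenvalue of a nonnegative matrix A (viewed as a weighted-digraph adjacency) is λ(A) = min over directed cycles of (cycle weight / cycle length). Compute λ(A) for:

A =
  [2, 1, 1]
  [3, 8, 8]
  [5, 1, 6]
λ(A) = 5/3

Enumerate directed cycles and compute their means (weight / length). Sample:
  cycle 0 → 0: weight = 2, length = 1, mean = 2/1 ≈ 2.000
  cycle 1 → 1: weight = 8, length = 1, mean = 8/1 ≈ 8.000
  cycle 2 → 2: weight = 6, length = 1, mean = 6/1 ≈ 6.000
  cycle 0 → 1 → 0: weight = 4, length = 2, mean = 4/2 ≈ 2.000
  cycle 0 → 2 → 0: weight = 6, length = 2, mean = 6/2 ≈ 3.000
  cycle 1 → 0 → 1: weight = 4, length = 2, mean = 4/2 ≈ 2.000
Minimum mean = 1.667, attained e.g. along the cycle 0 → 2 → 1 → 0 with weight 5 and length 3. So λ(A) = 5/3 = 5/3.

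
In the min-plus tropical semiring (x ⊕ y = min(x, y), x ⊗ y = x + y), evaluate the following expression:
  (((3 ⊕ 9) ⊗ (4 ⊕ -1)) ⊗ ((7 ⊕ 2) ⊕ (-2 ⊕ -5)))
(((3 ⊕ 9) ⊗ (4 ⊕ -1)) ⊗ ((7 ⊕ 2) ⊕ (-2 ⊕ -5))) = -3

Expand innermost to outermost. Recall ⊕ takes the minimum of its arguments and ⊗ takes their sum. Working out the expression (((3 ⊕ 9) ⊗ (4 ⊕ -1)) ⊗ ((7 ⊕ 2) ⊕ (-2 ⊕ -5))) gives -3.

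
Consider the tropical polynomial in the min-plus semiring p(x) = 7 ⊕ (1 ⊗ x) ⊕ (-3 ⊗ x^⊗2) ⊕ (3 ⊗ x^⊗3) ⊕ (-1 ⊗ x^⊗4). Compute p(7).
p(7) = 7

A tropical monomial a ⊗ x^⊗i evaluates to a + i · x. Evaluating each term at x = 7:
  Term 0 contributes 7 + 0 · 7 = 7
  Term 1 contributes 1 + 1 · 7 = 8
  Term 2 contributes -3 + 2 · 7 = 11
  Term 3 contributes 3 + 3 · 7 = 24
  Term 4 contributes -1 + 4 · 7 = 27
p(7) = ⊕ of these = min[7, 8, 11, 24, 27] = 7.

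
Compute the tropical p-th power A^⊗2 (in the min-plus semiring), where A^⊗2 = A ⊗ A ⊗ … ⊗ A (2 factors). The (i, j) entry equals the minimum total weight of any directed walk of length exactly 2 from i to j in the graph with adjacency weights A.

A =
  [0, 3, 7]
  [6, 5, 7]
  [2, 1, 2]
A^⊗2 =
  [0, 3, 7]
  [6, 8, 9]
  [2, 3, 4]

Each entry (A^⊗2)_ij equals the minimum over all length-2 walks i = v_0 → v_1 → … → v_2 = j of Σ_t A[v_t][v_{t+1}]. For example, for (i, j) = (0, 2) we minimise over 3 possible intermediate vertex sequences; the minimum is 7, attained along the walk 0 → 0 → 2.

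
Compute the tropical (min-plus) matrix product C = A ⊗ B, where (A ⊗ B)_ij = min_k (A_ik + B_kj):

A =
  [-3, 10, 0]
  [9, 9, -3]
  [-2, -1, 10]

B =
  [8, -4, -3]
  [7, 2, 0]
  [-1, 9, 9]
A ⊗ B =
  [-1, -7, -6]
  [-4, 5, 6]
  [6, -6, -5]

Apply the min-plus product entry-by-entry:
  C[0][0] = min over k of (A[0][0] + B[0][0] = -3 + 8 = 5, A[0][1] + B[1][0] = 10 + 7 = 17, A[0][2] + B[2][0] = 0 + -1 = -1) = -1 (attained at k = 2)
  C[0][1] = min over k of (A[0][0] + B[0][1] = -3 + -4 = -7, A[0][1] + B[1][1] = 10 + 2 = 12, A[0][2] + B[2][1] = 0 + 9 = 9) = -7 (attained at k = 0)
  C[0][2] = min over k of (A[0][0] + B[0][2] = -3 + -3 = -6, A[0][1] + B[1][2] = 10 + 0 = 10, A[0][2] + B[2][2] = 0 + 9 = 9) = -6 (attained at k = 0)
  C[1][0] = min over k of (A[1][0] + B[0][0] = 9 + 8 = 17, A[1][1] + B[1][0] = 9 + 7 = 16, A[1][2] + B[2][0] = -3 + -1 = -4) = -4 (attained at k = 2)
  C[1][1] = min over k of (A[1][0] + B[0][1] = 9 + -4 = 5, A[1][1] + B[1][1] = 9 + 2 = 11, A[1][2] + B[2][1] = -3 + 9 = 6) = 5 (attained at k = 0)
  C[1][2] = min over k of (A[1][0] + B[0][2] = 9 + -3 = 6, A[1][1] + B[1][2] = 9 + 0 = 9, A[1][2] + B[2][2] = -3 + 9 = 6) = 6 (attained at k = 0)
  C[2][0] = min over k of (A[2][0] + B[0][0] = -2 + 8 = 6, A[2][1] + B[1][0] = -1 + 7 = 6, A[2][2] + B[2][0] = 10 + -1 = 9) = 6 (attained at k = 0)
  C[2][1] = min over k of (A[2][0] + B[0][1] = -2 + -4 = -6, A[2][1] + B[1][1] = -1 + 2 = 1, A[2][2] + B[2][1] = 10 + 9 = 19) = -6 (attained at k = 0)
  C[2][2] = min over k of (A[2][0] + B[0][2] = -2 + -3 = -5, A[2][1] + B[1][2] = -1 + 0 = -1, A[2][2] + B[2][2] = 10 + 9 = 19) = -5 (attained at k = 0)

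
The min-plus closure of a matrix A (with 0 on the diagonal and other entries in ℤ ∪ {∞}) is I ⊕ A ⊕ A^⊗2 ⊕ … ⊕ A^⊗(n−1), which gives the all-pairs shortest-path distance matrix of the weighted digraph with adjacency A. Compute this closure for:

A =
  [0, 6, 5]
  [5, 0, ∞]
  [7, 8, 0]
Closure =
  [0, 6, 5]
  [5, 0, 10]
  [7, 8, 0]

This is the Floyd-Warshall all-pairs shortest-path computation. For each intermediate vertex k = 0, 1, …, 2, update dist[i][j] ← min(dist[i][j], dist[i][k] + dist[k][j]). The final matrix gives, for each (i, j), the minimum total weight of any directed path from i to j (possibly empty when i = j).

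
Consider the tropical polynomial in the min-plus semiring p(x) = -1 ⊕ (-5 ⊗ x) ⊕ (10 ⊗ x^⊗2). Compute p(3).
p(3) = -2

A tropical monomial a ⊗ x^⊗i evaluates to a + i · x. Evaluating each term at x = 3:
  Term 0 contributes -1 + 0 · 3 = -1
  Term 1 contributes -5 + 1 · 3 = -2
  Term 2 contributes 10 + 2 · 3 = 16
p(3) = ⊕ of these = min[-1, -2, 16] = -2.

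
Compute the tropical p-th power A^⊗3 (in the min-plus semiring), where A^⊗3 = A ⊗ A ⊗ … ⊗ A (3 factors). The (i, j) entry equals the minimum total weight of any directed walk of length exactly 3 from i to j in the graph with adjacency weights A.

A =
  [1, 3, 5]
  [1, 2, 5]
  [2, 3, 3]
A^⊗3 =
  [3, 5, 7]
  [3, 5, 7]
  [4, 6, 8]

Each entry (A^⊗3)_ij equals the minimum over all length-3 walks i = v_0 → v_1 → … → v_3 = j of Σ_t A[v_t][v_{t+1}]. For example, for (i, j) = (0, 2) we minimise over 9 possible intermediate vertex sequences; the minimum is 7, attained along the walk 0 → 0 → 0 → 2.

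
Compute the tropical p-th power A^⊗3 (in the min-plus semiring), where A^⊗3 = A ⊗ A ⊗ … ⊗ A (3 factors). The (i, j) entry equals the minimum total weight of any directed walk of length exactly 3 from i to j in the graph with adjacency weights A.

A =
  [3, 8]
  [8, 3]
A^⊗3 =
  [9, 14]
  [14, 9]

Each entry (A^⊗3)_ij equals the minimum over all length-3 walks i = v_0 → v_1 → … → v_3 = j of Σ_t A[v_t][v_{t+1}]. For example, for (i, j) = (0, 1) we minimise over 4 possible intermediate vertex sequences; the minimum is 14, attained along the walk 0 → 0 → 0 → 1.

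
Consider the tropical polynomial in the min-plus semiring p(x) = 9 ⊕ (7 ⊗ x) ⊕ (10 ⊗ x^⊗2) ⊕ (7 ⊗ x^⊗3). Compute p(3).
p(3) = 9

A tropical monomial a ⊗ x^⊗i evaluates to a + i · x. Evaluating each term at x = 3:
  Term 0 contributes 9 + 0 · 3 = 9
  Term 1 contributes 7 + 1 · 3 = 10
  Term 2 contributes 10 + 2 · 3 = 16
  Term 3 contributes 7 + 3 · 3 = 16
p(3) = ⊕ of these = min[9, 10, 16, 16] = 9.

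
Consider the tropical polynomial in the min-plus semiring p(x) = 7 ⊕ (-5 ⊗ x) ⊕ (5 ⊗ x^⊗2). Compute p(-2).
p(-2) = -7

A tropical monomial a ⊗ x^⊗i evaluates to a + i · x. Evaluating each term at x = -2:
  Term 0 contributes 7 + 0 · -2 = 7
  Term 1 contributes -5 + 1 · -2 = -7
  Term 2 contributes 5 + 2 · -2 = 1
p(-2) = ⊕ of these = min[7, -7, 1] = -7.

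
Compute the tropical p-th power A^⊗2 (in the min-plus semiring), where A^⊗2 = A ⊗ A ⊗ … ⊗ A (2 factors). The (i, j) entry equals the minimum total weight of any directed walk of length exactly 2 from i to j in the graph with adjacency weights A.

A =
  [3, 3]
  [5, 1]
A^⊗2 =
  [6, 4]
  [6, 2]

Each entry (A^⊗2)_ij equals the minimum over all length-2 walks i = v_0 → v_1 → … → v_2 = j of Σ_t A[v_t][v_{t+1}]. For example, for (i, j) = (0, 1) we minimise over 2 possible intermediate vertex sequences; the minimum is 4, attained along the walk 0 → 1 → 1.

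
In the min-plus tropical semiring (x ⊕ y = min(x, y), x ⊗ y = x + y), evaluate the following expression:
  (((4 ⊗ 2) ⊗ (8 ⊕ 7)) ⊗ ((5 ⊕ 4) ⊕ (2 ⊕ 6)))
(((4 ⊗ 2) ⊗ (8 ⊕ 7)) ⊗ ((5 ⊕ 4) ⊕ (2 ⊕ 6))) = 15

Expand innermost to outermost. Recall ⊕ takes the minimum of its arguments and ⊗ takes their sum. Working out the expression (((4 ⊗ 2) ⊗ (8 ⊕ 7)) ⊗ ((5 ⊕ 4) ⊕ (2 ⊕ 6))) gives 15.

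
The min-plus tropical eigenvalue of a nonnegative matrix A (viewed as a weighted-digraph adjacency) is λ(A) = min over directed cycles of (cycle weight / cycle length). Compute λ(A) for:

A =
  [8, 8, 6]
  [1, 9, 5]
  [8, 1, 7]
λ(A) = 8/3

Enumerate directed cycles and compute their means (weight / length). Sample:
  cycle 0 → 0: weight = 8, length = 1, mean = 8/1 ≈ 8.000
  cycle 1 → 1: weight = 9, length = 1, mean = 9/1 ≈ 9.000
  cycle 2 → 2: weight = 7, length = 1, mean = 7/1 ≈ 7.000
  cycle 0 → 1 → 0: weight = 9, length = 2, mean = 9/2 ≈ 4.500
  cycle 0 → 2 → 0: weight = 14, length = 2, mean = 14/2 ≈ 7.000
  cycle 1 → 0 → 1: weight = 9, length = 2, mean = 9/2 ≈ 4.500
Minimum mean = 2.667, attained e.g. along the cycle 0 → 2 → 1 → 0 with weight 8 and length 3. So λ(A) = 8/3 = 8/3.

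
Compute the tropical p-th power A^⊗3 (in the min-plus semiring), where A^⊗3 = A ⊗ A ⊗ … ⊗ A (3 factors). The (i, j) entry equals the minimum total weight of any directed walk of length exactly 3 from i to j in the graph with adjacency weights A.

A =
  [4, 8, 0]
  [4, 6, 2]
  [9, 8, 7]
A^⊗3 =
  [12, 12, 8]
  [12, 12, 8]
  [16, 17, 12]

Each entry (A^⊗3)_ij equals the minimum over all length-3 walks i = v_0 → v_1 → … → v_3 = j of Σ_t A[v_t][v_{t+1}]. For example, for (i, j) = (0, 2) we minimise over 9 possible intermediate vertex sequences; the minimum is 8, attained along the walk 0 → 0 → 0 → 2.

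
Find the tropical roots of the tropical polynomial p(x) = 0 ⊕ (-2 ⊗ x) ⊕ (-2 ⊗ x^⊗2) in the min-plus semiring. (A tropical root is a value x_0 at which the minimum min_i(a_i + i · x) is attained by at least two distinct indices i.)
Roots: {0, 2}

Each tropical root is a break point of the lower envelope of the lines y = a_i + i · x (there are 3 lines, with slopes 0, 1, ..., 2). Only the lines that attain the minimum somewhere contribute to roots; other lines are dominated. Here the surviving (envelope) indices are i = 2, i = 1, i = 0.
Intersections between consecutive envelope lines give the roots: for adjacent envelope indices i < j the intersection is x = (a_i − a_j) / (j − i). Reading off the sorted break points: {0, 2}.
Verification: at each break x_0, at least two indices attain the minimum of min_i(a_i + i · x_0).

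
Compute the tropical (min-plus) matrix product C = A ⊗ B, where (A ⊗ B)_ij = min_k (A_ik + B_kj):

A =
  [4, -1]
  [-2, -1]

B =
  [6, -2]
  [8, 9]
A ⊗ B =
  [7, 2]
  [4, -4]

Apply the min-plus product entry-by-entry:
  C[0][0] = min over k of (A[0][0] + B[0][0] = 4 + 6 = 10, A[0][1] + B[1][0] = -1 + 8 = 7) = 7 (attained at k = 1)
  C[0][1] = min over k of (A[0][0] + B[0][1] = 4 + -2 = 2, A[0][1] + B[1][1] = -1 + 9 = 8) = 2 (attained at k = 0)
  C[1][0] = min over k of (A[1][0] + B[0][0] = -2 + 6 = 4, A[1][1] + B[1][0] = -1 + 8 = 7) = 4 (attained at k = 0)
  C[1][1] = min over k of (A[1][0] + B[0][1] = -2 + -2 = -4, A[1][1] + B[1][1] = -1 + 9 = 8) = -4 (attained at k = 0)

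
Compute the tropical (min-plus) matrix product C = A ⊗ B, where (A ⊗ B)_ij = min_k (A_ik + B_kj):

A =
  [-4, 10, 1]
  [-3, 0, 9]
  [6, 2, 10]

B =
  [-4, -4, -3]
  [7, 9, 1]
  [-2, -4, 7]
A ⊗ B =
  [-8, -8, -7]
  [-7, -7, -6]
  [2, 2, 3]

Apply the min-plus product entry-by-entry:
  C[0][0] = min over k of (A[0][0] + B[0][0] = -4 + -4 = -8, A[0][1] + B[1][0] = 10 + 7 = 17, A[0][2] + B[2][0] = 1 + -2 = -1) = -8 (attained at k = 0)
  C[0][1] = min over k of (A[0][0] + B[0][1] = -4 + -4 = -8, A[0][1] + B[1][1] = 10 + 9 = 19, A[0][2] + B[2][1] = 1 + -4 = -3) = -8 (attained at k = 0)
  C[0][2] = min over k of (A[0][0] + B[0][2] = -4 + -3 = -7, A[0][1] + B[1][2] = 10 + 1 = 11, A[0][2] + B[2][2] = 1 + 7 = 8) = -7 (attained at k = 0)
  C[1][0] = min over k of (A[1][0] + B[0][0] = -3 + -4 = -7, A[1][1] + B[1][0] = 0 + 7 = 7, A[1][2] + B[2][0] = 9 + -2 = 7) = -7 (attained at k = 0)
  C[1][1] = min over k of (A[1][0] + B[0][1] = -3 + -4 = -7, A[1][1] + B[1][1] = 0 + 9 = 9, A[1][2] + B[2][1] = 9 + -4 = 5) = -7 (attained at k = 0)
  C[1][2] = min over k of (A[1][0] + B[0][2] = -3 + -3 = -6, A[1][1] + B[1][2] = 0 + 1 = 1, A[1][2] + B[2][2] = 9 + 7 = 16) = -6 (attained at k = 0)
  C[2][0] = min over k of (A[2][0] + B[0][0] = 6 + -4 = 2, A[2][1] + B[1][0] = 2 + 7 = 9, A[2][2] + B[2][0] = 10 + -2 = 8) = 2 (attained at k = 0)
  C[2][1] = min over k of (A[2][0] + B[0][1] = 6 + -4 = 2, A[2][1] + B[1][1] = 2 + 9 = 11, A[2][2] + B[2][1] = 10 + -4 = 6) = 2 (attained at k = 0)
  C[2][2] = min over k of (A[2][0] + B[0][2] = 6 + -3 = 3, A[2][1] + B[1][2] = 2 + 1 = 3, A[2][2] + B[2][2] = 10 + 7 = 17) = 3 (attained at k = 0)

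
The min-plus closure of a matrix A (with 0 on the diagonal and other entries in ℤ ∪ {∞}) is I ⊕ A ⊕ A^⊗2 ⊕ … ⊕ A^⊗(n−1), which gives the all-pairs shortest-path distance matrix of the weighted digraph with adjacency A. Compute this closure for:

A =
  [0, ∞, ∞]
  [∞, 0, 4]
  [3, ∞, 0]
Closure =
  [0, ∞, ∞]
  [7, 0, 4]
  [3, ∞, 0]

This is the Floyd-Warshall all-pairs shortest-path computation. For each intermediate vertex k = 0, 1, …, 2, update dist[i][j] ← min(dist[i][j], dist[i][k] + dist[k][j]). The final matrix gives, for each (i, j), the minimum total weight of any directed path from i to j (possibly empty when i = j).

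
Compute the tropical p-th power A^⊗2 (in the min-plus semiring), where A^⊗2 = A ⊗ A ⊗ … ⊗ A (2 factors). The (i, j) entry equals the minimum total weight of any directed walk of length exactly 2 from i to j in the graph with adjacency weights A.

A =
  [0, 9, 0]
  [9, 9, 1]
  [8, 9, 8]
A^⊗2 =
  [0, 9, 0]
  [9, 10, 9]
  [8, 17, 8]

Each entry (A^⊗2)_ij equals the minimum over all length-2 walks i = v_0 → v_1 → … → v_2 = j of Σ_t A[v_t][v_{t+1}]. For example, for (i, j) = (0, 2) we minimise over 3 possible intermediate vertex sequences; the minimum is 0, attained along the walk 0 → 0 → 2.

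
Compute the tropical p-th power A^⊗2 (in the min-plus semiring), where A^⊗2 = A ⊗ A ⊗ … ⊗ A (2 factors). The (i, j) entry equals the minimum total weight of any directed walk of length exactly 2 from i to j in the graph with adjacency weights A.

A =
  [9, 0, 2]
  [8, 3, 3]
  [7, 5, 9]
A^⊗2 =
  [8, 3, 3]
  [10, 6, 6]
  [13, 7, 8]

Each entry (A^⊗2)_ij equals the minimum over all length-2 walks i = v_0 → v_1 → … → v_2 = j of Σ_t A[v_t][v_{t+1}]. For example, for (i, j) = (0, 2) we minimise over 3 possible intermediate vertex sequences; the minimum is 3, attained along the walk 0 → 1 → 2.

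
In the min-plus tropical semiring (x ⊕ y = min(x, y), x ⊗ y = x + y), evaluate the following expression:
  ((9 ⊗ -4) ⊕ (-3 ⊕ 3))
((9 ⊗ -4) ⊕ (-3 ⊕ 3)) = -3

Expand innermost to outermost. Recall ⊕ takes the minimum of its arguments and ⊗ takes their sum. Working out the expression ((9 ⊗ -4) ⊕ (-3 ⊕ 3)) gives -3.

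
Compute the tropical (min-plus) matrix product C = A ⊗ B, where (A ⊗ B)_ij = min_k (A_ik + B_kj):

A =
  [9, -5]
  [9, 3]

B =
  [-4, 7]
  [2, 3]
A ⊗ B =
  [-3, -2]
  [5, 6]

Apply the min-plus product entry-by-entry:
  C[0][0] = min over k of (A[0][0] + B[0][0] = 9 + -4 = 5, A[0][1] + B[1][0] = -5 + 2 = -3) = -3 (attained at k = 1)
  C[0][1] = min over k of (A[0][0] + B[0][1] = 9 + 7 = 16, A[0][1] + B[1][1] = -5 + 3 = -2) = -2 (attained at k = 1)
  C[1][0] = min over k of (A[1][0] + B[0][0] = 9 + -4 = 5, A[1][1] + B[1][0] = 3 + 2 = 5) = 5 (attained at k = 0)
  C[1][1] = min over k of (A[1][0] + B[0][1] = 9 + 7 = 16, A[1][1] + B[1][1] = 3 + 3 = 6) = 6 (attained at k = 1)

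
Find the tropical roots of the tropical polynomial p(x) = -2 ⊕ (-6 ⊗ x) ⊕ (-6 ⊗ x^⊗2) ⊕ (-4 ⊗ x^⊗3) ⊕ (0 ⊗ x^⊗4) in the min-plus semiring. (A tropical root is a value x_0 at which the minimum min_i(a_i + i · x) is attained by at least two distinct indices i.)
Roots: {-4, -2, 0, 4}

Each tropical root is a break point of the lower envelope of the lines y = a_i + i · x (there are 5 lines, with slopes 0, 1, ..., 4). Only the lines that attain the minimum somewhere contribute to roots; other lines are dominated. Here the surviving (envelope) indices are i = 4, i = 3, i = 2, i = 1, i = 0.
Intersections between consecutive envelope lines give the roots: for adjacent envelope indices i < j the intersection is x = (a_i − a_j) / (j − i). Reading off the sorted break points: {-4, -2, 0, 4}.
Verification: at each break x_0, at least two indices attain the minimum of min_i(a_i + i · x_0).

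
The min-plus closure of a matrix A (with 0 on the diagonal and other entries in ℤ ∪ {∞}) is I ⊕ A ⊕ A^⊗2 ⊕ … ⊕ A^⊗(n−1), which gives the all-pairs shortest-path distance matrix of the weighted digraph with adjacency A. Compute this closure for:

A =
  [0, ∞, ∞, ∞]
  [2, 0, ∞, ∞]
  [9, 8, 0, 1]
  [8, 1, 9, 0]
Closure =
  [0, ∞, ∞, ∞]
  [2, 0, ∞, ∞]
  [4, 2, 0, 1]
  [3, 1, 9, 0]

This is the Floyd-Warshall all-pairs shortest-path computation. For each intermediate vertex k = 0, 1, …, 3, update dist[i][j] ← min(dist[i][j], dist[i][k] + dist[k][j]). The final matrix gives, for each (i, j), the minimum total weight of any directed path from i to j (possibly empty when i = j).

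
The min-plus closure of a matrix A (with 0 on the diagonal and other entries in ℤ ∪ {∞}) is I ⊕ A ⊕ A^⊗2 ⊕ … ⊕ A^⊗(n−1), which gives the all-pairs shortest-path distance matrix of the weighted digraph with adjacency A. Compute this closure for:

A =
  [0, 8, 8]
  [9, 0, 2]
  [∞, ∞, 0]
Closure =
  [0, 8, 8]
  [9, 0, 2]
  [∞, ∞, 0]

This is the Floyd-Warshall all-pairs shortest-path computation. For each intermediate vertex k = 0, 1, …, 2, update dist[i][j] ← min(dist[i][j], dist[i][k] + dist[k][j]). The final matrix gives, for each (i, j), the minimum total weight of any directed path from i to j (possibly empty when i = j).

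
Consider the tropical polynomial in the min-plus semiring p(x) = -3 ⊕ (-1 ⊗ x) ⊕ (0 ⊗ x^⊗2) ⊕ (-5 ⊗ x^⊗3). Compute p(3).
p(3) = -3

A tropical monomial a ⊗ x^⊗i evaluates to a + i · x. Evaluating each term at x = 3:
  Term 0 contributes -3 + 0 · 3 = -3
  Term 1 contributes -1 + 1 · 3 = 2
  Term 2 contributes 0 + 2 · 3 = 6
  Term 3 contributes -5 + 3 · 3 = 4
p(3) = ⊕ of these = min[-3, 2, 6, 4] = -3.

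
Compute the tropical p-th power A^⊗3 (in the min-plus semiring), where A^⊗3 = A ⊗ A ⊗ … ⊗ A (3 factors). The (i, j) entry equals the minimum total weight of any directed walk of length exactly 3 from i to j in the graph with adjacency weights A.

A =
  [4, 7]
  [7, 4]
A^⊗3 =
  [12, 15]
  [15, 12]

Each entry (A^⊗3)_ij equals the minimum over all length-3 walks i = v_0 → v_1 → … → v_3 = j of Σ_t A[v_t][v_{t+1}]. For example, for (i, j) = (0, 1) we minimise over 4 possible intermediate vertex sequences; the minimum is 15, attained along the walk 0 → 0 → 0 → 1.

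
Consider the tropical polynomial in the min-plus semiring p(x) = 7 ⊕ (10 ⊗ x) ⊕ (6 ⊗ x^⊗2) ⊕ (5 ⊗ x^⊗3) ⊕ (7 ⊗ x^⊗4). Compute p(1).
p(1) = 7

A tropical monomial a ⊗ x^⊗i evaluates to a + i · x. Evaluating each term at x = 1:
  Term 0 contributes 7 + 0 · 1 = 7
  Term 1 contributes 10 + 1 · 1 = 11
  Term 2 contributes 6 + 2 · 1 = 8
  Term 3 contributes 5 + 3 · 1 = 8
  Term 4 contributes 7 + 4 · 1 = 11
p(1) = ⊕ of these = min[7, 11, 8, 8, 11] = 7.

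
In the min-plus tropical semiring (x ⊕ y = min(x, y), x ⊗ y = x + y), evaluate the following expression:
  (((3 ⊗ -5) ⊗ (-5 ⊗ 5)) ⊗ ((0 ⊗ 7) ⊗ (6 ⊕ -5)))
(((3 ⊗ -5) ⊗ (-5 ⊗ 5)) ⊗ ((0 ⊗ 7) ⊗ (6 ⊕ -5))) = 0

Expand innermost to outermost. Recall ⊕ takes the minimum of its arguments and ⊗ takes their sum. Working out the expression (((3 ⊗ -5) ⊗ (-5 ⊗ 5)) ⊗ ((0 ⊗ 7) ⊗ (6 ⊕ -5))) gives 0.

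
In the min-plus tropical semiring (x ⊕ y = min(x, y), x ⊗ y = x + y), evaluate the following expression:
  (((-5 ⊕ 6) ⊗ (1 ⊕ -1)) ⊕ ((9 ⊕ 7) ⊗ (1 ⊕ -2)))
(((-5 ⊕ 6) ⊗ (1 ⊕ -1)) ⊕ ((9 ⊕ 7) ⊗ (1 ⊕ -2))) = -6

Expand innermost to outermost. Recall ⊕ takes the minimum of its arguments and ⊗ takes their sum. Working out the expression (((-5 ⊕ 6) ⊗ (1 ⊕ -1)) ⊕ ((9 ⊕ 7) ⊗ (1 ⊕ -2))) gives -6.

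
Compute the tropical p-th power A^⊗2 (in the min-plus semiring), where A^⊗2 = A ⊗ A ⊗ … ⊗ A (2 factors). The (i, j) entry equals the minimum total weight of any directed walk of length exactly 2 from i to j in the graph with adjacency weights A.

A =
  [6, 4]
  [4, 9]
A^⊗2 =
  [8, 10]
  [10, 8]

Each entry (A^⊗2)_ij equals the minimum over all length-2 walks i = v_0 → v_1 → … → v_2 = j of Σ_t A[v_t][v_{t+1}]. For example, for (i, j) = (0, 1) we minimise over 2 possible intermediate vertex sequences; the minimum is 10, attained along the walk 0 → 0 → 1.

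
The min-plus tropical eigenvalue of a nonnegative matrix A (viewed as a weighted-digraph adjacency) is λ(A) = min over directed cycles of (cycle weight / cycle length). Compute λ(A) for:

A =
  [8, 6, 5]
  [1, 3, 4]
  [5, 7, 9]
λ(A) = 3

Enumerate directed cycles and compute their means (weight / length). Sample:
  cycle 0 → 0: weight = 8, length = 1, mean = 8/1 ≈ 8.000
  cycle 1 → 1: weight = 3, length = 1, mean = 3/1 ≈ 3.000
  cycle 2 → 2: weight = 9, length = 1, mean = 9/1 ≈ 9.000
  cycle 0 → 1 → 0: weight = 7, length = 2, mean = 7/2 ≈ 3.500
  cycle 0 → 2 → 0: weight = 10, length = 2, mean = 10/2 ≈ 5.000
  cycle 1 → 0 → 1: weight = 7, length = 2, mean = 7/2 ≈ 3.500
Minimum mean = 3.000, attained e.g. along the cycle 1 → 1 with weight 3 and length 1. So λ(A) = 3/1 = 3.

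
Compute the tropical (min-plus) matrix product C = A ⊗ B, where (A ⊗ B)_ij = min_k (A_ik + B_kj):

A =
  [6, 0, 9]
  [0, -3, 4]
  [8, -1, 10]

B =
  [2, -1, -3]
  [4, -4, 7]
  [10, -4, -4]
A ⊗ B =
  [4, -4, 3]
  [1, -7, -3]
  [3, -5, 5]

Apply the min-plus product entry-by-entry:
  C[0][0] = min over k of (A[0][0] + B[0][0] = 6 + 2 = 8, A[0][1] + B[1][0] = 0 + 4 = 4, A[0][2] + B[2][0] = 9 + 10 = 19) = 4 (attained at k = 1)
  C[0][1] = min over k of (A[0][0] + B[0][1] = 6 + -1 = 5, A[0][1] + B[1][1] = 0 + -4 = -4, A[0][2] + B[2][1] = 9 + -4 = 5) = -4 (attained at k = 1)
  C[0][2] = min over k of (A[0][0] + B[0][2] = 6 + -3 = 3, A[0][1] + B[1][2] = 0 + 7 = 7, A[0][2] + B[2][2] = 9 + -4 = 5) = 3 (attained at k = 0)
  C[1][0] = min over k of (A[1][0] + B[0][0] = 0 + 2 = 2, A[1][1] + B[1][0] = -3 + 4 = 1, A[1][2] + B[2][0] = 4 + 10 = 14) = 1 (attained at k = 1)
  C[1][1] = min over k of (A[1][0] + B[0][1] = 0 + -1 = -1, A[1][1] + B[1][1] = -3 + -4 = -7, A[1][2] + B[2][1] = 4 + -4 = 0) = -7 (attained at k = 1)
  C[1][2] = min over k of (A[1][0] + B[0][2] = 0 + -3 = -3, A[1][1] + B[1][2] = -3 + 7 = 4, A[1][2] + B[2][2] = 4 + -4 = 0) = -3 (attained at k = 0)
  C[2][0] = min over k of (A[2][0] + B[0][0] = 8 + 2 = 10, A[2][1] + B[1][0] = -1 + 4 = 3, A[2][2] + B[2][0] = 10 + 10 = 20) = 3 (attained at k = 1)
  C[2][1] = min over k of (A[2][0] + B[0][1] = 8 + -1 = 7, A[2][1] + B[1][1] = -1 + -4 = -5, A[2][2] + B[2][1] = 10 + -4 = 6) = -5 (attained at k = 1)
  C[2][2] = min over k of (A[2][0] + B[0][2] = 8 + -3 = 5, A[2][1] + B[1][2] = -1 + 7 = 6, A[2][2] + B[2][2] = 10 + -4 = 6) = 5 (attained at k = 0)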